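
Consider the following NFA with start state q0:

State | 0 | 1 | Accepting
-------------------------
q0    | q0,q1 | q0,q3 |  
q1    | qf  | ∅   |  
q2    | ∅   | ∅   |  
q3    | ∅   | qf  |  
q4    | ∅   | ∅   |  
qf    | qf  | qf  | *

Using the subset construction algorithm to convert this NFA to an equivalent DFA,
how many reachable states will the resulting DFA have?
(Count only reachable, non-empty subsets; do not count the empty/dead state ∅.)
Start subset: {q0}
{q0}: on 0 → {q0, q1}, on 1 → {q0, q3}
{q0, q1}: on 0 → {q0, q1, qf}, on 1 → {q0, q3}
{q0, q3}: on 0 → {q0, q1}, on 1 → {q0, q3, qf}
{q0, q1, qf}: on 0 → {q0, q1, qf}, on 1 → {q0, q3, qf}
{q0, q3, qf}: on 0 → {q0, q1, qf}, on 1 → {q0, q3, qf}
Reachable non-empty subsets: {q0}, {q0, q1}, {q0, q3}, {q0, q1, qf}, {q0, q3, qf} — 5 in total.

Final answer: 5 states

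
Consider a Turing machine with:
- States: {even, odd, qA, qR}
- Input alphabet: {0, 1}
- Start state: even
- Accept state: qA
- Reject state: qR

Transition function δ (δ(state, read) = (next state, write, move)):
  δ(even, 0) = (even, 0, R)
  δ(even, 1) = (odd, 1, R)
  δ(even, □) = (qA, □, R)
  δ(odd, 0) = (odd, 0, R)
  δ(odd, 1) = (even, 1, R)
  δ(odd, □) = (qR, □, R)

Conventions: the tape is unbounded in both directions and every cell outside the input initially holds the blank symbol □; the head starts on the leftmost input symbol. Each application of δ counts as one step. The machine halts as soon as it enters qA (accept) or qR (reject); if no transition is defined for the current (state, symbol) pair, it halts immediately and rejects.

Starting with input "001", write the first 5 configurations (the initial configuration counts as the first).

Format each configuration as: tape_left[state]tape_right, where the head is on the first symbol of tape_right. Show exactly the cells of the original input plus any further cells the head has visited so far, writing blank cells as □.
Step 0: [even]001 (head at position 0)
Step 1: δ(even, 0) = (even, 0, R)  ⊢  0[even]01 (head at position 1)
Step 2: δ(even, 0) = (even, 0, R)  ⊢  00[even]1 (head at position 2)
Step 3: δ(even, 1) = (odd, 1, R)  ⊢  001[odd]□ (head at position 3)
Step 4: δ(odd, □) = (qR, □, R)  ⊢  001□[qR]□ (head at position 4)

Final answer: [even]001 ⊢ 0[even]01 ⊢ 00[even]1 ⊢ 001[odd]□ ⊢ 001□[qR]□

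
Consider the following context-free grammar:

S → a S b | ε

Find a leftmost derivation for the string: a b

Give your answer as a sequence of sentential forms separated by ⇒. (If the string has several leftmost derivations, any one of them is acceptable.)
Start with S.
Step 1: the leftmost non-terminal is S; apply S → a S b:  a S b
Step 2: the leftmost non-terminal is S; apply S → ε:  a b

Final answer: S ⇒ a S b ⇒ a b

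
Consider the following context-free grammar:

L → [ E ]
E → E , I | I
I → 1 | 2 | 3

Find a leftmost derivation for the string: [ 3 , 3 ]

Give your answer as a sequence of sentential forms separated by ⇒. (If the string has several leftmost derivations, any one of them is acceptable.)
Start with L.
Step 1: the leftmost non-terminal is L; apply L → [ E ]:  [ E ]
Step 2: the leftmost non-terminal is E; apply E → E , I:  [ E , I ]
Step 3: the leftmost non-terminal is E; apply E → I:  [ I , I ]
Step 4: the leftmost non-terminal is I; apply I → 3:  [ 3 , I ]
Step 5: the leftmost non-terminal is I; apply I → 3:  [ 3 , 3 ]

Final answer: L ⇒ [ E ] ⇒ [ E , I ] ⇒ [ I , I ] ⇒ [ 3 , I ] ⇒ [ 3 , 3 ]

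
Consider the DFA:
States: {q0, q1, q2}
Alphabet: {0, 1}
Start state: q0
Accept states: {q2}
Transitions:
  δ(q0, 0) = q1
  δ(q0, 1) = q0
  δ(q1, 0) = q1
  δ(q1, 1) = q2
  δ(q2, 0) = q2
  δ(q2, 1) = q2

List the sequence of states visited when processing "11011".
Starting at q0
Read '1': q0 -> q0
Read '1': q0 -> q0
Read '0': q0 -> q1
Read '1': q1 -> q2
Read '1': q2 -> q2

Final answer: q0 -> q0 -> q0 -> q1 -> q2 -> q2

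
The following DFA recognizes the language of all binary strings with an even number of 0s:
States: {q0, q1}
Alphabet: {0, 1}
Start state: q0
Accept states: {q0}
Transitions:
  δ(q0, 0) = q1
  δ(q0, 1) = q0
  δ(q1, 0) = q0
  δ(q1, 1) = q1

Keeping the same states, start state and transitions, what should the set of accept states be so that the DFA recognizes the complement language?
The DFA is complete (every state has a transition on every symbol), so the complement
is recognized by the same DFA with accepting and non-accepting states swapped.
Original accept states: {q0}
Complement accept states = All states - Original accept states
= {q0, q1} - {q0}
= {q1}
Complement language: strings with an ODD number of 0s

Final answer: {q1}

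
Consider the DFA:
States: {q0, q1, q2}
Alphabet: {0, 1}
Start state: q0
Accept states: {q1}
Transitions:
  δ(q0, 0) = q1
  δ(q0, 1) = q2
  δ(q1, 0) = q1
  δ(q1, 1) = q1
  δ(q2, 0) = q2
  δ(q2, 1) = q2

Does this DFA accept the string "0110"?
Processing string "0110":
  q0 --0--> q1
  q1 --1--> q1
  q1 --1--> q1
  q1 --0--> q1
Final state: q1
Accept states: {q1}
q1 is an accept state, so the string is accepted.

Final answer: Yes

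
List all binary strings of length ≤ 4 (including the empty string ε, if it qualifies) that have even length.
Checking every binary string of length 0 to 4:
  Length 0: accepted: ε | rejected: (none)
  Length 1: accepted: (none) | rejected: 0, 1
  Length 2: accepted: 00, 01, 10, 11 | rejected: (none)
  Length 3: accepted: (none) | rejected: 000, 001, 010, 011, 100, 101, 110, 111
  Length 4: accepted: 0000, 0001, 0010, 0011, 0100, 0101, 0110, 0111, 1000, 1001, 1010, 1011, 1100, 1101, 1110, 1111 | rejected: (none)
Total: 21 string(s).

Final answer: ε, 00, 01, 10, 11, 0000, 0001, 0010, 0011, 0100, 0101, 0110, 0111, 1000, 1001, 1010, 1011, 1100, 1101, 1110, 1111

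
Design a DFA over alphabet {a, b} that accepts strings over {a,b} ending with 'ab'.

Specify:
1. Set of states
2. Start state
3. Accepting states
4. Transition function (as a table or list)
One valid DFA (any DFA recognizing the same language is acceptable):
States: {q0, q1, q2}
Start: q0
Accepting: {q2}
Transitions (accepting states marked with *):
State | a | b | Accepting
-------------------------
q0    | q1 | q0 |  
q1    | q1 | q2 |  
q2    | q1 | q0 | *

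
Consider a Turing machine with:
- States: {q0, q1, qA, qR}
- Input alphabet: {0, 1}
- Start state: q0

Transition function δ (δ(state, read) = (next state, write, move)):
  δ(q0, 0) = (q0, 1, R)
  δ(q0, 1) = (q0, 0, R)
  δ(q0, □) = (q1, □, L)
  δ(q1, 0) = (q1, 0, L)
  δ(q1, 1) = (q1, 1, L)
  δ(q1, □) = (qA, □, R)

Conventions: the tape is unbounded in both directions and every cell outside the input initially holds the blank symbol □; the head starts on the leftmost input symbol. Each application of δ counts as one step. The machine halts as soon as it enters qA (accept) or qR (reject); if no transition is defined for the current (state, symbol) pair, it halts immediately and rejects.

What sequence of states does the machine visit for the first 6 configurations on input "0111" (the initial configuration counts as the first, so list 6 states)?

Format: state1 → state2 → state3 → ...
Step 0: [q0]0111 (head at position 0)
Step 1: δ(q0, 0) = (q0, 1, R)  ⊢  1[q0]111 (head at position 1)
Step 2: δ(q0, 1) = (q0, 0, R)  ⊢  10[q0]11 (head at position 2)
Step 3: δ(q0, 1) = (q0, 0, R)  ⊢  100[q0]1 (head at position 3)
Step 4: δ(q0, 1) = (q0, 0, R)  ⊢  1000[q0]□ (head at position 4)
Step 5: δ(q0, □) = (q1, □, L)  ⊢  100[q1]0□ (head at position 3)
Reading off the states of these 6 configurations: q0 → q0 → q0 → q0 → q0 → q1

Final answer: q0 → q0 → q0 → q0 → q0 → q1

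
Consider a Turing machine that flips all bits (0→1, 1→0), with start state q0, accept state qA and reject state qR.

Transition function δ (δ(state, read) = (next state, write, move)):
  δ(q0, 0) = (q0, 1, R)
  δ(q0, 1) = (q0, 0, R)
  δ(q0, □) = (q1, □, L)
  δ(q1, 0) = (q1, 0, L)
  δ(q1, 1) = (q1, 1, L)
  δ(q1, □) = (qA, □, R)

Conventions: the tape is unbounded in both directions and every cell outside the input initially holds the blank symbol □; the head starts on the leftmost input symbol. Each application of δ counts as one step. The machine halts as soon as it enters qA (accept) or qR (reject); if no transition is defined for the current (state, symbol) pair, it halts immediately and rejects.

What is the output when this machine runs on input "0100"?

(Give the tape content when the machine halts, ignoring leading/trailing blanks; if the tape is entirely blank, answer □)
Step 0: [q0]0100 (head at position 0)
Step 1: δ(q0, 0) = (q0, 1, R)  ⊢  1[q0]100 (head at position 1)
Step 2: δ(q0, 1) = (q0, 0, R)  ⊢  10[q0]00 (head at position 2)
Step 3: δ(q0, 0) = (q0, 1, R)  ⊢  101[q0]0 (head at position 3)
Step 4: δ(q0, 0) = (q0, 1, R)  ⊢  1011[q0]□ (head at position 4)
Step 5: δ(q0, □) = (q1, □, L)  ⊢  101[q1]1□ (head at position 3)
Step 6: δ(q1, 1) = (q1, 1, L)  ⊢  10[q1]11□ (head at position 2)
Step 7: δ(q1, 1) = (q1, 1, L)  ⊢  1[q1]011□ (head at position 1)
Step 8: δ(q1, 0) = (q1, 0, L)  ⊢  [q1]1011□ (head at position 0)
Step 9: δ(q1, 1) = (q1, 1, L)  ⊢  [q1]□1011□ (head at position -1)
Step 10: δ(q1, □) = (qA, □, R)  ⊢  □[qA]1011□ (head at position 0)
The machine is in qA, so it halts and accepts.
Tape content when halted (ignoring surrounding blanks): 1011

Final answer: Output: 1011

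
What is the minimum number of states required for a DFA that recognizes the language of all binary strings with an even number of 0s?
Language: binary strings with an even number of 0s
Lower bound (Myhill–Nerode): the prefixes ε, 0 are pairwise distinguishable:
  ε vs 0: suffix ε distinguishes them (ε has zero 0s (accepted), 0 has one 0 (rejected))
So any DFA needs at least 2 states.
Upper bound: a DFA with 2 states exists (one state per class above).
Minimum states: 2

Final answer: 2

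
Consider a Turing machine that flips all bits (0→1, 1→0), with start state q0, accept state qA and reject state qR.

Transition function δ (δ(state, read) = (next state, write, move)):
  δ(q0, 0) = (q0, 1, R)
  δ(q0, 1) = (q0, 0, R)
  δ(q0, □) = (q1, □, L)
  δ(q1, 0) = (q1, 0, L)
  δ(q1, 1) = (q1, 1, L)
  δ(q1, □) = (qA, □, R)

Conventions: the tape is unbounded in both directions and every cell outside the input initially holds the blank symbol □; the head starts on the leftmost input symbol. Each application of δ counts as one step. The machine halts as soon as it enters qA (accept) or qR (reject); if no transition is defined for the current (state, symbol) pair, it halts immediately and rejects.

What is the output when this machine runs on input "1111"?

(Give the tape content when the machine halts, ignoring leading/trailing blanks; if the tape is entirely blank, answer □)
Step 0: [q0]1111 (head at position 0)
Step 1: δ(q0, 1) = (q0, 0, R)  ⊢  0[q0]111 (head at position 1)
Step 2: δ(q0, 1) = (q0, 0, R)  ⊢  00[q0]11 (head at position 2)
Step 3: δ(q0, 1) = (q0, 0, R)  ⊢  000[q0]1 (head at position 3)
Step 4: δ(q0, 1) = (q0, 0, R)  ⊢  0000[q0]□ (head at position 4)
Step 5: δ(q0, □) = (q1, □, L)  ⊢  000[q1]0□ (head at position 3)
Step 6: δ(q1, 0) = (q1, 0, L)  ⊢  00[q1]00□ (head at position 2)
Step 7: δ(q1, 0) = (q1, 0, L)  ⊢  0[q1]000□ (head at position 1)
Step 8: δ(q1, 0) = (q1, 0, L)  ⊢  [q1]0000□ (head at position 0)
Step 9: δ(q1, 0) = (q1, 0, L)  ⊢  [q1]□0000□ (head at position -1)
Step 10: δ(q1, □) = (qA, □, R)  ⊢  □[qA]0000□ (head at position 0)
The machine is in qA, so it halts and accepts.
Tape content when halted (ignoring surrounding blanks): 0000

Final answer: Output: 0000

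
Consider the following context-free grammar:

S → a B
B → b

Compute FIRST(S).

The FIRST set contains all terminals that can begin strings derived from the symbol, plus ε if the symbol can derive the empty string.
S has the single production S → a B, whose right-hand side begins with the terminal a. So FIRST(S) = {a}.

Final answer: {a}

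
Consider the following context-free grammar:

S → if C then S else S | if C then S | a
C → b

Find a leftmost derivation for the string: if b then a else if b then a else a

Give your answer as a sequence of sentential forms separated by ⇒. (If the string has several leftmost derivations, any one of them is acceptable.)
Start with S.
Step 1: the leftmost non-terminal is S; apply S → if C then S else S:  if C then S else S
Step 2: the leftmost non-terminal is C; apply C → b:  if b then S else S
Step 3: the leftmost non-terminal is S; apply S → a:  if b then a else S
Step 4: the leftmost non-terminal is S; apply S → if C then S else S:  if b then a else if C then S else S
Step 5: the leftmost non-terminal is C; apply C → b:  if b then a else if b then S else S
Step 6: the leftmost non-terminal is S; apply S → a:  if b then a else if b then a else S
Step 7: the leftmost non-terminal is S; apply S → a:  if b then a else if b then a else a

Final answer: S ⇒ if C then S else S ⇒ if b then S else S ⇒ if b then a else S ⇒ if b then a else if C then S else S ⇒ if b then a else if b then S else S ⇒ if b then a else if b then a else S ⇒ if b then a else if b then a else a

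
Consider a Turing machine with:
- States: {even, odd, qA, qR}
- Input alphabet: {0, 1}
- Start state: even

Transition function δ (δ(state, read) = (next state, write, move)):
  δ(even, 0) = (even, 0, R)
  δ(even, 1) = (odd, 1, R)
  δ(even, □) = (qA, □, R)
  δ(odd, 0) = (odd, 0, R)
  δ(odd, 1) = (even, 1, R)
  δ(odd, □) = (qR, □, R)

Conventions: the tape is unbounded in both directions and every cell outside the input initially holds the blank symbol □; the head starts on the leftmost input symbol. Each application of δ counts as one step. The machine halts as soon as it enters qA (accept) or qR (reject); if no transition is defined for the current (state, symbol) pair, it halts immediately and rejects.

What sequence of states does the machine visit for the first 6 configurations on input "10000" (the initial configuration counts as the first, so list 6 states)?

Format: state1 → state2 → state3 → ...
Step 0: [even]10000 (head at position 0)
Step 1: δ(even, 1) = (odd, 1, R)  ⊢  1[odd]0000 (head at position 1)
Step 2: δ(odd, 0) = (odd, 0, R)  ⊢  10[odd]000 (head at position 2)
Step 3: δ(odd, 0) = (odd, 0, R)  ⊢  100[odd]00 (head at position 3)
Step 4: δ(odd, 0) = (odd, 0, R)  ⊢  1000[odd]0 (head at position 4)
Step 5: δ(odd, 0) = (odd, 0, R)  ⊢  10000[odd]□ (head at position 5)
Reading off the states of these 6 configurations: even → odd → odd → odd → odd → odd

Final answer: even → odd → odd → odd → odd → odd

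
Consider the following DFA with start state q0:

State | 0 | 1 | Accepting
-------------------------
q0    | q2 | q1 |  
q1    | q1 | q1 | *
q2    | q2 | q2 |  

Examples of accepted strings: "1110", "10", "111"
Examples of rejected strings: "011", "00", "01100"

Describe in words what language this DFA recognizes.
non-empty binary strings starting with 1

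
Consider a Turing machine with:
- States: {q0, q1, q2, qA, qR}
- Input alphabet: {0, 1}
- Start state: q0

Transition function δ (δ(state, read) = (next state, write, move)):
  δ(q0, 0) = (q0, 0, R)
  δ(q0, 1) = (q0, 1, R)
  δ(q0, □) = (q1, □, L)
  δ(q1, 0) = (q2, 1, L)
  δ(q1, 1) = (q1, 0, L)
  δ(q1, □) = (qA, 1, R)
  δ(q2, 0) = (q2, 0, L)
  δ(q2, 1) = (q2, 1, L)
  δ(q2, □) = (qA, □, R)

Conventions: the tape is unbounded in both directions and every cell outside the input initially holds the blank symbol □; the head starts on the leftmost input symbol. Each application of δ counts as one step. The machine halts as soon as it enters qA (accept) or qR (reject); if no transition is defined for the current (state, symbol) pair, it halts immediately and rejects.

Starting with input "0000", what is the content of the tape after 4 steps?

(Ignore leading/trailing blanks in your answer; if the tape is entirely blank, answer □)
Step 0: [q0]0000 (head at position 0)
Step 1: δ(q0, 0) = (q0, 0, R)  ⊢  0[q0]000 (head at position 1)
Step 2: δ(q0, 0) = (q0, 0, R)  ⊢  00[q0]00 (head at position 2)
Step 3: δ(q0, 0) = (q0, 0, R)  ⊢  000[q0]0 (head at position 3)
Step 4: δ(q0, 0) = (q0, 0, R)  ⊢  0000[q0]□ (head at position 4)
Tape after 4 steps (ignoring surrounding blanks): 0000

Final answer: Tape: 0000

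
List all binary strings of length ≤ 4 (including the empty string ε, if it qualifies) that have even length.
Checking every binary string of length 0 to 4:
  Length 0: accepted: ε | rejected: (none)
  Length 1: accepted: (none) | rejected: 0, 1
  Length 2: accepted: 00, 01, 10, 11 | rejected: (none)
  Length 3: accepted: (none) | rejected: 000, 001, 010, 011, 100, 101, 110, 111
  Length 4: accepted: 0000, 0001, 0010, 0011, 0100, 0101, 0110, 0111, 1000, 1001, 1010, 1011, 1100, 1101, 1110, 1111 | rejected: (none)
Total: 21 string(s).

Final answer: ε, 00, 01, 10, 11, 0000, 0001, 0010, 0011, 0100, 0101, 0110, 0111, 1000, 1001, 1010, 1011, 1100, 1101, 1110, 1111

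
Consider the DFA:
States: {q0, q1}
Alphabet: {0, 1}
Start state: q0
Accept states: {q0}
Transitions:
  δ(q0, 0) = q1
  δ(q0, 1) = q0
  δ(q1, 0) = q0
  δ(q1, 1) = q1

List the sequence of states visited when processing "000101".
Starting at q0
Read '0': q0 -> q1
Read '0': q1 -> q0
Read '0': q0 -> q1
Read '1': q1 -> q1
Read '0': q1 -> q0
Read '1': q0 -> q0

Final answer: q0 -> q1 -> q0 -> q1 -> q1 -> q0 -> q0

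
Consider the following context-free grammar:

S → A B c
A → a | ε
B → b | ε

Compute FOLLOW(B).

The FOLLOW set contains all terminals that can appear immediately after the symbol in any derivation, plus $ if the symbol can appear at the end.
B occurs in S → A B c, immediately followed by the terminal c. So FOLLOW(B) = {c}.

Final answer: {c}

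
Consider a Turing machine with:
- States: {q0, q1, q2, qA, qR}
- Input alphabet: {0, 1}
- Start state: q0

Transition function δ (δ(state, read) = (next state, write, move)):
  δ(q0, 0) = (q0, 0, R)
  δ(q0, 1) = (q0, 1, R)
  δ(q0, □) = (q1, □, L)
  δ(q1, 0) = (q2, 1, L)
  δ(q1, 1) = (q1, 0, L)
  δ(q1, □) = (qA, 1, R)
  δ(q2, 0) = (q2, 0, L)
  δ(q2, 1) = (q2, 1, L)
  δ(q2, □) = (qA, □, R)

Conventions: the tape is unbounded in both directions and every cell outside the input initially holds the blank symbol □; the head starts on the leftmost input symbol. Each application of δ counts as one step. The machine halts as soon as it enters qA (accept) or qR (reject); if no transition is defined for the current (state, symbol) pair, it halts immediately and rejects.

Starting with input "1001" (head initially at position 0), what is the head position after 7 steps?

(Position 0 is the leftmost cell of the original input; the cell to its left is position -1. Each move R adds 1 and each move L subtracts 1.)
Step 0: [q0]1001 (head at position 0)
Step 1: δ(q0, 1) = (q0, 1, R)  ⊢  1[q0]001 (head at position 1)
Step 2: δ(q0, 0) = (q0, 0, R)  ⊢  10[q0]01 (head at position 2)
Step 3: δ(q0, 0) = (q0, 0, R)  ⊢  100[q0]1 (head at position 3)
Step 4: δ(q0, 1) = (q0, 1, R)  ⊢  1001[q0]□ (head at position 4)
Step 5: δ(q0, □) = (q1, □, L)  ⊢  100[q1]1□ (head at position 3)
Step 6: δ(q1, 1) = (q1, 0, L)  ⊢  10[q1]00□ (head at position 2)
Step 7: δ(q1, 0) = (q2, 1, L)  ⊢  1[q2]010□ (head at position 1)
Head position after 7 steps: 1

Final answer: Position 1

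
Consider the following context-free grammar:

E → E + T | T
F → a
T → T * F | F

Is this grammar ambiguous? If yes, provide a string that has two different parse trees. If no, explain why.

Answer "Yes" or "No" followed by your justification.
This is the standard stratified expression grammar: '+' is introduced only by the left-recursive rule E → E + T and '*' only by the left-recursive rule T → T * F, with F → a. For any string, the last '+' must be the one produced at the root E (everything after it is a T containing no '+'), and likewise within each T the last '*' is produced at its root. This fixes the parse tree uniquely (left-associative, '*' binding tighter than '+'), so every string has exactly one parse tree.

Final answer: No - the grammar is unambiguous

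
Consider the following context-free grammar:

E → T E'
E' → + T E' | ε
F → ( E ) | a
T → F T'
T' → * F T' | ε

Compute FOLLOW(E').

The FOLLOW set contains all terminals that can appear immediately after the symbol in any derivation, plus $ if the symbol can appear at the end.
Useful FIRST sets: FIRST(E') = {+, ε}, FIRST(T') = {*, ε} (both E' and T' are nullable).
FOLLOW(E): E is the start symbol → $; E appears in F → ( E ) followed by ')' → FOLLOW(E) = {), $}.
FOLLOW(E'): E' appears at the right end of E → T E' and of E' → + T E', so FOLLOW(E') ⊇ FOLLOW(E) (the second occurrence adds nothing new). FOLLOW(E') = {), $}.

Final answer: {$, )}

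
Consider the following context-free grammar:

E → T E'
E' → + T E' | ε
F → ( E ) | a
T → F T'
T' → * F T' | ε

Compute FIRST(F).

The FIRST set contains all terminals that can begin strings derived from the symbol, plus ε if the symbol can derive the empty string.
FIRST(F): F → ( E ) contributes '(' and F → a contributes 'a', so FIRST(F) = {(, a}. F is not nullable.

Final answer: {(, a}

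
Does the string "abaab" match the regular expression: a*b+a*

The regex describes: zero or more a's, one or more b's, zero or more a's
No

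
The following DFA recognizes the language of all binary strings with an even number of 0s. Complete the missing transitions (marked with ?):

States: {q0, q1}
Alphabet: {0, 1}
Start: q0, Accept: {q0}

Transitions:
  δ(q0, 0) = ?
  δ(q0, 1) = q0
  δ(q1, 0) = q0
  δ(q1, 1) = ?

What each state remembers (consistent with the given transitions and accept states):
  q0: an even number of 0s has been read so far
  q1: an odd number of 0s has been read so far
Filling in the missing entries:
  δ(q0, 0): in q0 (an even number of 0s has been read so far), after reading 0 we have: an odd number of 0s has been read so far → q1
  δ(q1, 1): in q1 (an odd number of 0s has been read so far), after reading 1 we have: an odd number of 0s has been read so far → q1

Final answer: δ(q0, 0) = q1; δ(q1, 1) = q1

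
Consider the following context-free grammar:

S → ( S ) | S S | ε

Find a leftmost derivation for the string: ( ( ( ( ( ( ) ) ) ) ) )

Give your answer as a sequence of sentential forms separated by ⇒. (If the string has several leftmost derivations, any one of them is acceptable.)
Start with S.
Step 1: the leftmost non-terminal is S; apply S → ( S ):  ( S )
Step 2: the leftmost non-terminal is S; apply S → ( S ):  ( ( S ) )
Step 3: the leftmost non-terminal is S; apply S → ( S ):  ( ( ( S ) ) )
Step 4: the leftmost non-terminal is S; apply S → ( S ):  ( ( ( ( S ) ) ) )
Step 5: the leftmost non-terminal is S; apply S → ( S ):  ( ( ( ( ( S ) ) ) ) )
Step 6: the leftmost non-terminal is S; apply S → ( S ):  ( ( ( ( ( ( S ) ) ) ) ) )
Step 7: the leftmost non-terminal is S; apply S → ε:  ( ( ( ( ( ( ) ) ) ) ) )

Final answer: S ⇒ ( S ) ⇒ ( ( S ) ) ⇒ ( ( ( S ) ) ) ⇒ ( ( ( ( S ) ) ) ) ⇒ ( ( ( ( ( S ) ) ) ) ) ⇒ ( ( ( ( ( ( S ) ) ) ) ) ) ⇒ ( ( ( ( ( ( ) ) ) ) ) )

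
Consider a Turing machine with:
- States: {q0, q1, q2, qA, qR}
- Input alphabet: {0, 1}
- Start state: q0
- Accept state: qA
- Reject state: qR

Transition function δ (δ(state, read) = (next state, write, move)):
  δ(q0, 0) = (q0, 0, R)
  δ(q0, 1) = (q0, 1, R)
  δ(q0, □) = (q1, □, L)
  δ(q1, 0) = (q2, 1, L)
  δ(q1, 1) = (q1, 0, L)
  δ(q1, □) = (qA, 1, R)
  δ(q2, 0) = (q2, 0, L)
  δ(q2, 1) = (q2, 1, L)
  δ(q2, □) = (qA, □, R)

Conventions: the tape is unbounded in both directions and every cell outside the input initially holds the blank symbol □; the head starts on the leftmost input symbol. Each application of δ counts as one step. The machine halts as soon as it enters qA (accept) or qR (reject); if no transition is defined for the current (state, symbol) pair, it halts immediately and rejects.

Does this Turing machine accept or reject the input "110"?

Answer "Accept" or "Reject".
Step 0: [q0]110 (head at position 0)
Step 1: δ(q0, 1) = (q0, 1, R)  ⊢  1[q0]10 (head at position 1)
Step 2: δ(q0, 1) = (q0, 1, R)  ⊢  11[q0]0 (head at position 2)
Step 3: δ(q0, 0) = (q0, 0, R)  ⊢  110[q0]□ (head at position 3)
Step 4: δ(q0, □) = (q1, □, L)  ⊢  11[q1]0□ (head at position 2)
Step 5: δ(q1, 0) = (q2, 1, L)  ⊢  1[q2]11□ (head at position 1)
Step 6: δ(q2, 1) = (q2, 1, L)  ⊢  [q2]111□ (head at position 0)
Step 7: δ(q2, 1) = (q2, 1, L)  ⊢  [q2]□111□ (head at position -1)
Step 8: δ(q2, □) = (qA, □, R)  ⊢  □[qA]111□ (head at position 0)
The machine is in qA, so it halts and accepts.

Final answer: Accept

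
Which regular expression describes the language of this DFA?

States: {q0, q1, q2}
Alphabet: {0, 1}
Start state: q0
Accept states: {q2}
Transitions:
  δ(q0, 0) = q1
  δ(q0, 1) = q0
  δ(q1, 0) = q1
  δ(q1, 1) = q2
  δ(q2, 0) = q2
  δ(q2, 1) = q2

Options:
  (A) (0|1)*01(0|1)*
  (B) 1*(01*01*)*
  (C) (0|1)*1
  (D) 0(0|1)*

Testing sample strings against the DFA:
  '111' -> rejected
  '10' -> rejected
  '111' -> rejected
  '1110' -> rejected
Checking each option for a counterexample:
  (A) (0|1)*01(0|1)*: agrees with the DFA on all strings of length ≤ 4
  (B) 1*(01*01*)*: ε is rejected by the DFA but matches the regex → eliminated
  (C) (0|1)*1: '1' is rejected by the DFA but matches the regex → eliminated
  (D) 0(0|1)*: '0' is rejected by the DFA but matches the regex → eliminated
Only (A) (0|1)*01(0|1)* is consistent with the DFA.

Final answer: (A) (0|1)*01(0|1)*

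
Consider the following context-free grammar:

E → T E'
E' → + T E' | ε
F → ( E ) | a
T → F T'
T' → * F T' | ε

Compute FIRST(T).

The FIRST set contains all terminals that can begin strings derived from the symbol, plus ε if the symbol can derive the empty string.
FIRST(F): F → ( E ) contributes '(' and F → a contributes 'a', so FIRST(F) = {(, a}. F is not nullable.
FIRST(T): T → F T' begins with F, and F is not nullable, so FIRST(T) = FIRST(F) = {(, a}.

Final answer: {(, a}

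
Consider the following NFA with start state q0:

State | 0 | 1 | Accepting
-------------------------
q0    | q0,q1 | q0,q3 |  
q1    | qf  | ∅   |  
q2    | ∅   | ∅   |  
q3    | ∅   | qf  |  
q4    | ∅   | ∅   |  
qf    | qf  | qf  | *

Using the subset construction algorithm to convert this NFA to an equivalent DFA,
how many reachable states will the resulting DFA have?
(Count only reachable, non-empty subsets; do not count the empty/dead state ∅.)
Start subset: {q0}
{q0}: on 0 → {q0, q1}, on 1 → {q0, q3}
{q0, q1}: on 0 → {q0, q1, qf}, on 1 → {q0, q3}
{q0, q3}: on 0 → {q0, q1}, on 1 → {q0, q3, qf}
{q0, q1, qf}: on 0 → {q0, q1, qf}, on 1 → {q0, q3, qf}
{q0, q3, qf}: on 0 → {q0, q1, qf}, on 1 → {q0, q3, qf}
Reachable non-empty subsets: {q0}, {q0, q1}, {q0, q3}, {q0, q1, qf}, {q0, q3, qf} — 5 in total.

Final answer: 5 states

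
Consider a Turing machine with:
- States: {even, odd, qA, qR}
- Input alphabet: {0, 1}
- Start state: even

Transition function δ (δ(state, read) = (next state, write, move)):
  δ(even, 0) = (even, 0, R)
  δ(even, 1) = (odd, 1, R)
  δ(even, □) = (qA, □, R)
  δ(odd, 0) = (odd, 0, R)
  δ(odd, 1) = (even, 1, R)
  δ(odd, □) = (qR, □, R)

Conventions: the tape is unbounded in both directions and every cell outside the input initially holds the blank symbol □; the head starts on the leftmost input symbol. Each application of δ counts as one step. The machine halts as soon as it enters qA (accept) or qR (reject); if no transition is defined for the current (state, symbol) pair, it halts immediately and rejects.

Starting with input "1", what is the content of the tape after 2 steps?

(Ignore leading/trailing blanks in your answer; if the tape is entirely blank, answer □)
Step 0: [even]1 (head at position 0)
Step 1: δ(even, 1) = (odd, 1, R)  ⊢  1[odd]□ (head at position 1)
Step 2: δ(odd, □) = (qR, □, R)  ⊢  1□[qR]□ (head at position 2)
Tape after 2 steps (ignoring surrounding blanks): 1

Final answer: Tape: 1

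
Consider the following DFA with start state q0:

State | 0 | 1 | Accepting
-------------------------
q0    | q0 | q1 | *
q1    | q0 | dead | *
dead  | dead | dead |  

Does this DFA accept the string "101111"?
Start in q0.
Read '1': q0 → q1
Read '0': q1 → q0
Read '1': q0 → q1
Read '1': q1 → dead
Read '1': dead → dead
Read '1': dead → dead
Final state dead is not accepting, so the string is rejected.

Final answer: No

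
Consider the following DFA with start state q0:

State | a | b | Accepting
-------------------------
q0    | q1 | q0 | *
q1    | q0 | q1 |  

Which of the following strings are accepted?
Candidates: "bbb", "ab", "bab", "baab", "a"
"bbb": q0 → q0 → q0 → q0; q0 is accepting → accepted
"ab": q0 → q1 → q1; q1 is not accepting → rejected
"bab": q0 → q0 → q1 → q1; q1 is not accepting → rejected
"baab": q0 → q0 → q1 → q0 → q0; q0 is accepting → accepted
"a": q0 → q1; q1 is not accepting → rejected

Final answer: "bbb", "baab"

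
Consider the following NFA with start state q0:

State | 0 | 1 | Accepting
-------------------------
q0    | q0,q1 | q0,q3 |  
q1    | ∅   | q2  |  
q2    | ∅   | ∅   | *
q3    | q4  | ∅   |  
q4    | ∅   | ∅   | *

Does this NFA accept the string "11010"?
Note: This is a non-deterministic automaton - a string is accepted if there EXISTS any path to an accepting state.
Track the set of states the NFA could be in: start {q0}
Read '1': {q0} → {q0, q3}
Read '1': {q0, q3} → {q0, q3}
Read '0': {q0, q3} → {q0, q1, q4}
Read '1': {q0, q1, q4} → {q0, q2, q3}
Read '0': {q0, q2, q3} → {q0, q1, q4}
Final set {q0, q1, q4} contains accepting state(s) {q4} → accepted.

Final answer: Yes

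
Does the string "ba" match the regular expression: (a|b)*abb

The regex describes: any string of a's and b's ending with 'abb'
No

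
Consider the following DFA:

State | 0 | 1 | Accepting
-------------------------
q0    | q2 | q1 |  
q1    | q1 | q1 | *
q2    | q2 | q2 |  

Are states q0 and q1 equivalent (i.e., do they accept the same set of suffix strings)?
Try the suffix ε (the empty string).
From q0: q0 — not accepting.
From q1: q1 — accepting.
The two states disagree on this suffix, so they are not equivalent.

Final answer: No. Distinguishing string: ε (the empty string) - accepted from q1 but not from q0.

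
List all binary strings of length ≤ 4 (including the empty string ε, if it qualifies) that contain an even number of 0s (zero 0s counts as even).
Checking every binary string of length 0 to 4:
  Length 0: accepted: ε | rejected: (none)
  Length 1: accepted: 1 | rejected: 0
  Length 2: accepted: 00, 11 | rejected: 01, 10
  Length 3: accepted: 001, 010, 100, 111 | rejected: 000, 011, 101, 110
  Length 4: accepted: 0000, 0011, 0101, 0110, 1001, 1010, 1100, 1111 | rejected: 0001, 0010, 0100, 0111, 1000, 1011, 1101, 1110
Total: 16 string(s).

Final answer: ε, 1, 00, 11, 001, 010, 100, 111, 0000, 0011, 0101, 0110, 1001, 1010, 1100, 1111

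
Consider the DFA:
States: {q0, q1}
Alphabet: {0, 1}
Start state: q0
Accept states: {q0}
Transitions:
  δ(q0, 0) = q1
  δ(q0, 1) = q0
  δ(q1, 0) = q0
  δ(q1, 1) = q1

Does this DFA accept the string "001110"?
Processing string "001110":
  q0 --0--> q1
  q1 --0--> q0
  q0 --1--> q0
  q0 --1--> q0
  q0 --1--> q0
  q0 --0--> q1
Final state: q1
Accept states: {q0}
q1 is not an accept state, so the string is rejected.

Final answer: No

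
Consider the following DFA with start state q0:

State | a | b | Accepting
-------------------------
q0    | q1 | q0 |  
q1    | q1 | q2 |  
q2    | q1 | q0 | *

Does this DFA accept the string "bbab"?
Start in q0.
Read 'b': q0 → q0
Read 'b': q0 → q0
Read 'a': q0 → q1
Read 'b': q1 → q2
Final state q2 is accepting, so the string is accepted.

Final answer: Yes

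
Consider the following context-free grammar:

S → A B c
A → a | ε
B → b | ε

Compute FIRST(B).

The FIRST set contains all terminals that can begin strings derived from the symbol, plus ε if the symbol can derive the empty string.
B → b contributes b; B → ε makes B nullable, contributing ε. FIRST(B) = {b, ε}.

Final answer: {b, ε}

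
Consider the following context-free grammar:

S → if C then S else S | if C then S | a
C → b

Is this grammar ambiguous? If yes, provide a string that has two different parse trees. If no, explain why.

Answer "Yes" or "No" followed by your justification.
The 'dangling else' can attach to either if. Two leftmost derivations of  if b then if b then a else a:
  (1) S ⇒ if C then S else S ⇒ if b then S else S ⇒ if b then if C then S else S ⇒ if b then if b then S else S ⇒ if b then if b then a else S ⇒ if b then if b then a else a   (else belongs to the outer if)
  (2) S ⇒ if C then S ⇒ if b then S ⇒ if b then if C then S else S ⇒ if b then if b then S else S ⇒ if b then if b then a else S ⇒ if b then if b then a else a   (else belongs to the inner if)
Two distinct parse trees for the same string, so the grammar is ambiguous.

Final answer: Yes - the string 'if b then if b then a else a' has two distinct leftmost derivations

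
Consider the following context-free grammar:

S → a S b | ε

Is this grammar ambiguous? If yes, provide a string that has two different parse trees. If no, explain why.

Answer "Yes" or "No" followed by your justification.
At every step exactly one production applies: if the remaining string to generate is non-empty it starts with a and ends with b, forcing S → a S b; if it is empty, S → ε is forced. Hence each string a^n b^n has exactly one derivation (S → a S b applied n times, then S → ε) and one parse tree.

Final answer: No - the grammar is unambiguous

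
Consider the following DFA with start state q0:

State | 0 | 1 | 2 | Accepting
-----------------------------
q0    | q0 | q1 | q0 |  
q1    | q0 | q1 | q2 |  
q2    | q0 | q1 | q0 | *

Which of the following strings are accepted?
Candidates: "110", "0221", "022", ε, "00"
"110": q0 → q1 → q1 → q0; q0 is not accepting → rejected
"0221": q0 → q0 → q0 → q0 → q1; q1 is not accepting → rejected
"022": q0 → q0 → q0 → q0; q0 is not accepting → rejected
ε: q0; q0 is not accepting → rejected
"00": q0 → q0 → q0; q0 is not accepting → rejected

Final answer: None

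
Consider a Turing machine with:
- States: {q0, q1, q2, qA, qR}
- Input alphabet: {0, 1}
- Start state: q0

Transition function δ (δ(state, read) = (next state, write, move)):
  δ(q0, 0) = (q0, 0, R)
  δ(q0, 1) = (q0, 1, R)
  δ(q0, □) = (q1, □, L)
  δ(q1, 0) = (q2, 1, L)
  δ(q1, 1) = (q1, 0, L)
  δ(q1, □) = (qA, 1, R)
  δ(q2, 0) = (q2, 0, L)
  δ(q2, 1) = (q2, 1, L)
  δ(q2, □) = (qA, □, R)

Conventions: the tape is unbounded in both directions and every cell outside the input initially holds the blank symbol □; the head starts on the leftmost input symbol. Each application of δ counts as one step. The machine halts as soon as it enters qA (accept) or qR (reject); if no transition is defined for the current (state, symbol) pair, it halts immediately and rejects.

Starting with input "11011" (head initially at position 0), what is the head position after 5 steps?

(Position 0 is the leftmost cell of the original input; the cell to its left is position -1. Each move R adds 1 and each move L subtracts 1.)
Step 0: [q0]11011 (head at position 0)
Step 1: δ(q0, 1) = (q0, 1, R)  ⊢  1[q0]1011 (head at position 1)
Step 2: δ(q0, 1) = (q0, 1, R)  ⊢  11[q0]011 (head at position 2)
Step 3: δ(q0, 0) = (q0, 0, R)  ⊢  110[q0]11 (head at position 3)
Step 4: δ(q0, 1) = (q0, 1, R)  ⊢  1101[q0]1 (head at position 4)
Step 5: δ(q0, 1) = (q0, 1, R)  ⊢  11011[q0]□ (head at position 5)
Head position after 5 steps: 5

Final answer: Position 5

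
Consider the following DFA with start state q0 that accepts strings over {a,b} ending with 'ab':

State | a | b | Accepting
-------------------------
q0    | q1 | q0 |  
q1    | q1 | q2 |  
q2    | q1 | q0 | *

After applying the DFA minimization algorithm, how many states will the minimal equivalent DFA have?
All 3 states are reachable from q0, so none can be removed as unreachable.
Table-filling: first mark every (accepting, non-accepting) pair as distinguishable (accepting: {q2}; non-accepting: {q0, q1}).
Round 1: (q0, q1) on 'b' go to q0 and q2, already distinguishable → mark.
Every pair of states is distinguishable, so the DFA is already minimal.
Equivalence classes: {q0}, {q1}, {q2} → 3 states.

Final answer: 3 states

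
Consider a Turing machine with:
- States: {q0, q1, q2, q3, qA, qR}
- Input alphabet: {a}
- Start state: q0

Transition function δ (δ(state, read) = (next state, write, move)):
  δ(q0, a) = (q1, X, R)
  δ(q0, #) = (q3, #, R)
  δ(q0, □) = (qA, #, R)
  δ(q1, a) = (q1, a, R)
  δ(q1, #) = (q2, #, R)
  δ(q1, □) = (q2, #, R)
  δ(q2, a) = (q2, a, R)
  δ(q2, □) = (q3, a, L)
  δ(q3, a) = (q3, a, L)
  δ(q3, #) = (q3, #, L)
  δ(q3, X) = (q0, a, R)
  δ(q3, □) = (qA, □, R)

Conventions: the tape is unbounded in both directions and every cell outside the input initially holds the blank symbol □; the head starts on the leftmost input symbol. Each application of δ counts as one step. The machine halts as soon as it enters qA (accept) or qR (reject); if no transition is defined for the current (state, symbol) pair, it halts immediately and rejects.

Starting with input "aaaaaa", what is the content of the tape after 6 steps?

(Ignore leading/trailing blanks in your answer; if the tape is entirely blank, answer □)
Step 0: [q0]aaaaaa (head at position 0)
Step 1: δ(q0, a) = (q1, X, R)  ⊢  X[q1]aaaaa (head at position 1)
Step 2: δ(q1, a) = (q1, a, R)  ⊢  Xa[q1]aaaa (head at position 2)
Step 3: δ(q1, a) = (q1, a, R)  ⊢  Xaa[q1]aaa (head at position 3)
Step 4: δ(q1, a) = (q1, a, R)  ⊢  Xaaa[q1]aa (head at position 4)
Step 5: δ(q1, a) = (q1, a, R)  ⊢  Xaaaa[q1]a (head at position 5)
Step 6: δ(q1, a) = (q1, a, R)  ⊢  Xaaaaa[q1]□ (head at position 6)
Tape after 6 steps (ignoring surrounding blanks): Xaaaaa

Final answer: Tape: Xaaaaa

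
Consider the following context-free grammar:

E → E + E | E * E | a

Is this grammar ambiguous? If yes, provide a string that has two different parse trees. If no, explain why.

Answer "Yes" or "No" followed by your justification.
Two different leftmost derivations of a + a * a:
  (1) E ⇒ E + E ⇒ a + E ⇒ a + E * E ⇒ a + a * E ⇒ a + a * a   (tree groups a + (a * a))
  (2) E ⇒ E * E ⇒ E + E * E ⇒ a + E * E ⇒ a + a * E ⇒ a + a * a   (tree groups (a + a) * a)
Two distinct leftmost derivations = two distinct parse trees, so the grammar is ambiguous.

Final answer: Yes - the string 'a + a * a' has two distinct leftmost derivations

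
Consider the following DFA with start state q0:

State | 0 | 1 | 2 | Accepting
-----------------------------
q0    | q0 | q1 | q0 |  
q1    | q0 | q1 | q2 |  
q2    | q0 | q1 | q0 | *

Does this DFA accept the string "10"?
Start in q0.
Read '1': q0 → q1
Read '0': q1 → q0
Final state q0 is not accepting, so the string is rejected.

Final answer: No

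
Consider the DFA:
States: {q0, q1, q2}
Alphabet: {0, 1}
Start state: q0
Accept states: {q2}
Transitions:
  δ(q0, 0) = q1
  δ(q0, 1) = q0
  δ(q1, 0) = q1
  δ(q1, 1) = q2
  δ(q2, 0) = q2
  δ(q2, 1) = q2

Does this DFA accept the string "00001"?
Processing string "00001":
  q0 --0--> q1
  q1 --0--> q1
  q1 --0--> q1
  q1 --0--> q1
  q1 --1--> q2
Final state: q2
Accept states: {q2}
q2 is an accept state, so the string is accepted.

Final answer: Yes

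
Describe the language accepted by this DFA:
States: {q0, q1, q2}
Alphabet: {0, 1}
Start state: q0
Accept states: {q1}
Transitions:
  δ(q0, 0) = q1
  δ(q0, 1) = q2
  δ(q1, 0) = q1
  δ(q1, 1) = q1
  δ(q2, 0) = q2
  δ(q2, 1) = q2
Analyzing the DFA structure:
Start state: q0
Accept states: {q1}
Interpreting what each state remembers (checking against the transitions):
  q0: nothing has been read yet
  q1: the first symbol was 0
  q2: the first symbol was 1 (trap state)
  δ(q0, 0): in q0 (nothing has been read yet), after reading 0 we have: the first symbol was 0 → q1
  δ(q0, 1): in q0 (nothing has been read yet), after reading 1 we have: the first symbol was 1 (trap state) → q2
  δ(q1, 0): in q1 (the first symbol was 0), after reading 0 we have: the first symbol was 0 → q1
  δ(q1, 1): in q1 (the first symbol was 0), after reading 1 we have: the first symbol was 0 → q1
  δ(q2, 0): in q2 (the first symbol was 1 (trap state)), after reading 0 we have: the first symbol was 1 (trap state) → q2
  δ(q2, 1): in q2 (the first symbol was 1 (trap state)), after reading 1 we have: the first symbol was 1 (trap state) → q2
A string is accepted iff it ends in {q1}, i.e. the first symbol was 0.
Language: All binary strings starting with 0

Final answer: All binary strings starting with 0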